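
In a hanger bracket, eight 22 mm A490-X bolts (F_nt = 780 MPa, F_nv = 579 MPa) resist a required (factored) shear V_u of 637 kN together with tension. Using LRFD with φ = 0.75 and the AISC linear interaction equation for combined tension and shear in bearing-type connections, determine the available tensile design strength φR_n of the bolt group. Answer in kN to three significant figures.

A_b = π·22²/4 = 380.1 mm²; f_rv = 637 × 1000 / (8 × 380.1) = 209.5 MPa.
F'_nt = 1.3 F_nt − (F_nt / φF_nv) f_rv = 1.3·780 − (780/(0.75·579))·209.5 = 637.8 MPa, capped at F_nt → F'_nt = 637.8 MPa.
R_n = F'_nt · A_b · n = 637.8 × 380.1 × 8 / 1000 = 1939 kN.
Design strength φR_n = 0.75 × 1939 = 1450 kN.

1450 kN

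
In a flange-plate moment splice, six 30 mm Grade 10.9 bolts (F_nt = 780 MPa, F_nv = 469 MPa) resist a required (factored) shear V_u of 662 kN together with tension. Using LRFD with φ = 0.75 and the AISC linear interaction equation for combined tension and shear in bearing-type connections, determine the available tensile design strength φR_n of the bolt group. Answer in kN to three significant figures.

2120 kN

A_b = π·30²/4 = 706.9 mm²; f_rv = 662 × 1000 / (6 × 706.9) = 156.1 MPa.
F'_nt = 1.3 F_nt − (F_nt / φF_nv) f_rv = 1.3·780 − (780/(0.75·469))·156.1 = 667.9 MPa, capped at F_nt → F'_nt = 667.9 MPa.
R_n = F'_nt · A_b · n = 667.9 × 706.9 × 6 / 1000 = 2833 kN.
Design strength φR_n = 0.75 × 2833 = 2120 kN.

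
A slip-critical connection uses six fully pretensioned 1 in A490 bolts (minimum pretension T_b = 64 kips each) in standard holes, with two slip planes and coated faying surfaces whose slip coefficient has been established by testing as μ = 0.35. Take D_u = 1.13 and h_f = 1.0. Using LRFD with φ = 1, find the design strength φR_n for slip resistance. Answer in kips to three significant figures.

304 kips

R_n = μ · D_u · h_f · T_b · n_s · n_b = 0.35 × 1.13 × 1.0 × 64 × 2 × 6 = 303.7 kips.
Design strength φR_n = 1 × 303.7 = 304 kips.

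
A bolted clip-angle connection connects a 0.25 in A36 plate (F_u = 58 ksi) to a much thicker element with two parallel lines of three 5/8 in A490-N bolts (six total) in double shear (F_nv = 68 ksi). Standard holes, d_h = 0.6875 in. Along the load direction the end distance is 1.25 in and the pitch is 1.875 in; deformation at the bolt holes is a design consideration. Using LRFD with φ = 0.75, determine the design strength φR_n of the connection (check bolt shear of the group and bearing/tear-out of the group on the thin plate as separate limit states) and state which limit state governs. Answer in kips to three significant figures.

85.6 kips (bearing governs)

Bolt shear: A_b = π·0.625²/4 = 0.3068 in²; R_n = 68 × 0.3068 × 6 × 2 = 250.3 kips → 0.75 × 250.3 = 188 kips.
Bearing (1.2 l_c t F_u ≤ 2.4 d t F_u): upper limit = 2.4·0.625·0.25·58 = 21.75 kips.
  Edge l_c = 1.25 − 0.6875/2 = 0.9062 → r_n = 15.77 kips; interior l_c = 1.875 − 0.6875 = 1.188 → r_n = 20.66 kips.
  R_n,bearing = 2·15.77 + 4·20.66 = 114.2 kips → 0.75 × 114.2 = 85.6 kips.
Bearing governs: 85.6 kips.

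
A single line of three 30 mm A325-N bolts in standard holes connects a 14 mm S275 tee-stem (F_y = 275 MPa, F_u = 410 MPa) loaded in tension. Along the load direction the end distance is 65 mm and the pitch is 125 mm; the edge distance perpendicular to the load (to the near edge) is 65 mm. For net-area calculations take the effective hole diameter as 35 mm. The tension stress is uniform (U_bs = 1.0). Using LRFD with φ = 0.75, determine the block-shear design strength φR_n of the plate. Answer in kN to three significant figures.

Shear plane L_v = 65 + 2·125 = 315 mm; A_gv = 315 × 14 = 4410 mm².
A_nv = (315 − 2.5·35) × 14 = 3185 mm².
A_nt = (65 − 0.5·35) × 14 = 665 mm².
0.6 F_u A_nv = 783.5 kN; 0.6 F_y A_gv = 727.6 kN → shear yielding governs the shear term.
R_n = 727.6 + 1.0 × 410 × 665 / 1000 = 1000 kN.
Design strength φR_n = 0.75 × 1000 = 750 kN.

750 kN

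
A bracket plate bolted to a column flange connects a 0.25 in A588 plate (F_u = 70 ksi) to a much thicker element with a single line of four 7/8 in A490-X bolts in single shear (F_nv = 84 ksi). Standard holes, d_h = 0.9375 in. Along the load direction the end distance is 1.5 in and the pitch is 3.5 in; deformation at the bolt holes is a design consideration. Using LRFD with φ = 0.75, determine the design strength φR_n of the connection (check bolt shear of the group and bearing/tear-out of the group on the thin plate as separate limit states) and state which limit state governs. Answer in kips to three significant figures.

Bolt shear: A_b = π·0.875²/4 = 0.6013 in²; R_n = 84 × 0.6013 × 4 × 1 = 202 kips → 0.75 × 202 = 152 kips.
Bearing (1.2 l_c t F_u ≤ 2.4 d t F_u): upper limit = 2.4·0.875·0.25·70 = 36.75 kips.
  Edge l_c = 1.5 − 0.9375/2 = 1.031 → r_n = 21.66 kips; interior l_c = 3.5 − 0.9375 = 2.562 → r_n = 36.75 kips.
  R_n,bearing = 1·21.66 + 3·36.75 = 131.9 kips → 0.75 × 131.9 = 98.9 kips.
Bearing governs: 98.9 kips.

98.9 kips (bearing governs)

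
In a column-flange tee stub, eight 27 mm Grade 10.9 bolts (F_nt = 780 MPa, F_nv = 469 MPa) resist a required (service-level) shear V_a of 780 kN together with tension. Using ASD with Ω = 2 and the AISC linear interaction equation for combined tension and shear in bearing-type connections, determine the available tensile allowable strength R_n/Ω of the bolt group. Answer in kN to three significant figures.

1030 kN

A_b = π·27²/4 = 572.6 mm²; f_rv = 780 × 1000 / (8 × 572.6) = 170.3 MPa.
F'_nt = 1.3 F_nt − (Ω F_nt / F_nv) f_rv = 1.3·780 − (2·780/469)·170.3 = 447.6 MPa, capped at F_nt → F'_nt = 447.6 MPa.
R_n = F'_nt · A_b · n = 447.6 × 572.6 × 8 / 1000 = 2050 kN.
Allowable strength R_n/Ω = 2050 / 2 = 1030 kN.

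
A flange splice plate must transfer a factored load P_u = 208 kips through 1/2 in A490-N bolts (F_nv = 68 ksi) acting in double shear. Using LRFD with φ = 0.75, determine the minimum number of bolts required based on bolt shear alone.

11 bolts

A_b = π·0.5²/4 = 0.1963 in².
Per-bolt design strength φR_n = 0.75 × 68 × 0.1963 × 2 = 20.03 kips.
n ≥ 208 / 20.03 = 10.39 → use 11 bolts.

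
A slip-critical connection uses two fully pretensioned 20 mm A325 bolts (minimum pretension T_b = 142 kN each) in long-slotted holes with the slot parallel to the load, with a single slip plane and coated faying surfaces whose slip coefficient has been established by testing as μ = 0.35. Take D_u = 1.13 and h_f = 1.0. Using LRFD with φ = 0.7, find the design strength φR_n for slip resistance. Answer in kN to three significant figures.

78.6 kN

R_n = μ · D_u · h_f · T_b · n_s · n_b = 0.35 × 1.13 × 1.0 × 142 × 1 × 2 = 112.3 kN.
Design strength φR_n = 0.7 × 112.3 = 78.6 kN.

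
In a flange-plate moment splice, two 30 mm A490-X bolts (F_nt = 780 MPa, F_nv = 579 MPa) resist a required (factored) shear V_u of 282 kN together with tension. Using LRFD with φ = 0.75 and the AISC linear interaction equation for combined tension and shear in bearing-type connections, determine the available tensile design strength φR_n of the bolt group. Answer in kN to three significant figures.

695 kN

A_b = π·30²/4 = 706.9 mm²; f_rv = 282 × 1000 / (2 × 706.9) = 199.5 MPa.
F'_nt = 1.3 F_nt − (F_nt / φF_nv) f_rv = 1.3·780 − (780/(0.75·579))·199.5 = 655.7 MPa, capped at F_nt → F'_nt = 655.7 MPa.
R_n = F'_nt · A_b · n = 655.7 × 706.9 × 2 / 1000 = 927 kN.
Design strength φR_n = 0.75 × 927 = 695 kN.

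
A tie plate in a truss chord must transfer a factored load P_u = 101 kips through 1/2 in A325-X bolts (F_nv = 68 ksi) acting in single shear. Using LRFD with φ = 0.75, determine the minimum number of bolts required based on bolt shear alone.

A_b = π·0.5²/4 = 0.1963 in².
Per-bolt design strength φR_n = 0.75 × 68 × 0.1963 × 1 = 10.01 kips.
n ≥ 101 / 10.01 = 10.09 → use 11 bolts.

11 bolts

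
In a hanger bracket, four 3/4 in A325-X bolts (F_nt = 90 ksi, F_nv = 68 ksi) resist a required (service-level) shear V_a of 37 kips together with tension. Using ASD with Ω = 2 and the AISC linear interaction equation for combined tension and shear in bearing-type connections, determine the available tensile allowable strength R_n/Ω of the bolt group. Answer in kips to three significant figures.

A_b = π·0.75²/4 = 0.4418 in²; f_rv = 37 / (4 × 0.4418) = 20.94 ksi.
F'_nt = 1.3 F_nt − (Ω F_nt / F_nv) f_rv = 1.3·90 − (2·90/68)·20.94 = 61.58 ksi, capped at F_nt → F'_nt = 61.58 ksi.
R_n = F'_nt · A_b · n = 61.58 × 0.4418 × 4 = 108.8 kips.
Allowable strength R_n/Ω = 108.8 / 2 = 54.4 kips.

54.4 kips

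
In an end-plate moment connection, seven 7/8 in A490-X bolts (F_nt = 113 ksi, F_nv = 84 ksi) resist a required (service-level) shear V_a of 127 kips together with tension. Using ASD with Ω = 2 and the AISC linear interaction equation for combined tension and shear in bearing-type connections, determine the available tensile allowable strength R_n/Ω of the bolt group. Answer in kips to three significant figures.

138 kips

A_b = π·0.875²/4 = 0.6013 in²; f_rv = 127 / (7 × 0.6013) = 30.17 ksi.
F'_nt = 1.3 F_nt − (Ω F_nt / F_nv) f_rv = 1.3·113 − (2·113/84)·30.17 = 65.72 ksi, capped at F_nt → F'_nt = 65.72 ksi.
R_n = F'_nt · A_b · n = 65.72 × 0.6013 × 7 = 276.6 kips.
Allowable strength R_n/Ω = 276.6 / 2 = 138 kips.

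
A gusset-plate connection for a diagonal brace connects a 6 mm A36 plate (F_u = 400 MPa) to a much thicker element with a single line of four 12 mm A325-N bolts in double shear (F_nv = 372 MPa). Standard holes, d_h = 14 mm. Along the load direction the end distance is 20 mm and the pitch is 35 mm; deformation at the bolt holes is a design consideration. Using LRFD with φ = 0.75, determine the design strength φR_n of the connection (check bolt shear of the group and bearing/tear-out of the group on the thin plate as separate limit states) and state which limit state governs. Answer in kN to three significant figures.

Bolt shear: A_b = π·12²/4 = 113.1 mm²; R_n = 372 × 113.1 × 4 × 2 / 1000 = 336.6 kN → 0.75 × 336.6 = 252 kN.
Bearing (1.2 l_c t F_u ≤ 2.4 d t F_u): upper limit = 2.4·12·6·400 / 1000 = 69.12 kN.
  Edge l_c = 20 − 14/2 = 13 → r_n = 37.44 kN; interior l_c = 35 − 14 = 21 → r_n = 60.48 kN.
  R_n,bearing = 1·37.44 + 3·60.48 = 218.9 kN → 0.75 × 218.9 = 164 kN.
Bearing governs: 164 kN.

164 kN (bearing governs)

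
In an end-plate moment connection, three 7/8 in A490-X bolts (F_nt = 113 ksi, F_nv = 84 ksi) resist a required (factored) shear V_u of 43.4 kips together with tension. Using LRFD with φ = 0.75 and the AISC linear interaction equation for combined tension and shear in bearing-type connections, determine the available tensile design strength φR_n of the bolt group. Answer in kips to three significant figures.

140 kips

A_b = π·0.875²/4 = 0.6013 in²; f_rv = 43.4 / (3 × 0.6013) = 24.06 ksi.
F'_nt = 1.3 F_nt − (F_nt / φF_nv) f_rv = 1.3·113 − (113/(0.75·84))·24.06 = 103.7 ksi, capped at F_nt → F'_nt = 103.7 ksi.
R_n = F'_nt · A_b · n = 103.7 × 0.6013 × 3 = 187.2 kips.
Design strength φR_n = 0.75 × 187.2 = 140 kips.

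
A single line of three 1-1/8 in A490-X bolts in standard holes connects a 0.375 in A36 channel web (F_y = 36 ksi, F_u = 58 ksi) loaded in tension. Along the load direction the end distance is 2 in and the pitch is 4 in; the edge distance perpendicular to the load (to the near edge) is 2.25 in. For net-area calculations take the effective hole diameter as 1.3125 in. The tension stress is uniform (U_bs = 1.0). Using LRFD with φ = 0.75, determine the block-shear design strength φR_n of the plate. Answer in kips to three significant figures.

Shear plane L_v = 2 + 2·4 = 10 in; A_gv = 10 × 0.375 = 3.75 in².
A_nv = (10 − 2.5·1.3125) × 0.375 = 2.52 in².
A_nt = (2.25 − 0.5·1.3125) × 0.375 = 0.5977 in².
0.6 F_u A_nv = 87.68 kips; 0.6 F_y A_gv = 81 kips → shear yielding governs the shear term.
R_n = 81 + 1.0 × 58 × 0.5977 = 115.7 kips.
Design strength φR_n = 0.75 × 115.7 = 86.7 kips.

86.7 kips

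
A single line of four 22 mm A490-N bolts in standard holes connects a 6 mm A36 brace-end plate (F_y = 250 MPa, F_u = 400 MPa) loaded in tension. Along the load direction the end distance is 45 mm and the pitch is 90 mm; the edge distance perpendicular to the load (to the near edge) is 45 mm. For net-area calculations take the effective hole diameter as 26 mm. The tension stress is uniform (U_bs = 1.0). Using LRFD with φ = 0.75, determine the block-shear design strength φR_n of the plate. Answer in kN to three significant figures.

Shear plane L_v = 45 + 3·90 = 315 mm; A_gv = 315 × 6 = 1890 mm².
A_nv = (315 − 3.5·26) × 6 = 1344 mm².
A_nt = (45 − 0.5·26) × 6 = 192 mm².
0.6 F_u A_nv = 322.6 kN; 0.6 F_y A_gv = 283.5 kN → shear yielding governs the shear term.
R_n = 283.5 + 1.0 × 400 × 192 / 1000 = 360.3 kN.
Design strength φR_n = 0.75 × 360.3 = 270 kN.

270 kN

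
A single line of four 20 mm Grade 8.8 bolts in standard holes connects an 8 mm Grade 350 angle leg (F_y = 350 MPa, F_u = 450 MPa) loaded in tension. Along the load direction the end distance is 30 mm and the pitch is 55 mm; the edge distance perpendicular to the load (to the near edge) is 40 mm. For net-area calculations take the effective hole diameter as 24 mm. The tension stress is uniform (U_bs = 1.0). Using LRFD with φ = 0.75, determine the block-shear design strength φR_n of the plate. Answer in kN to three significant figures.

Shear plane L_v = 30 + 3·55 = 195 mm; A_gv = 195 × 8 = 1560 mm².
A_nv = (195 − 3.5·24) × 8 = 888 mm².
A_nt = (40 − 0.5·24) × 8 = 224 mm².
0.6 F_u A_nv = 239.8 kN; 0.6 F_y A_gv = 327.6 kN → shear rupture governs the shear term.
R_n = 239.8 + 1.0 × 450 × 224 / 1000 = 340.6 kN.
Design strength φR_n = 0.75 × 340.6 = 255 kN.

255 kN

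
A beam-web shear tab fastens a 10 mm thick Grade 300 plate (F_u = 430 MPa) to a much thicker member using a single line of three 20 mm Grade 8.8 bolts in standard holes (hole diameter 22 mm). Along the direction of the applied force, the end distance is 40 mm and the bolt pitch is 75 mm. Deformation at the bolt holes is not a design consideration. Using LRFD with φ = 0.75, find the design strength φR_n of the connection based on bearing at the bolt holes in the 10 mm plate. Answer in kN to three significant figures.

527 kN

Per bolt r_n = 1.5 l_c t F_u ≤ 3.0 d t F_u; upper limit = 3.0 × 20 × 10 × 430 / 1000 = 258 kN.
Edge bolt: l_c = 40 − 22/2 = 29 mm → 1.5 × 29 × 10 × 430 / 1000 = 187.1 → r_n = 187.1 kN.
Interior bolts: l_c = 75 − 22 = 53 mm → 1.5 × 53 × 10 × 430 / 1000 = 341.9 → r_n = 258 kN.
R_n = 1 × 187.1 + 2 × 258 = 703 kN.
Design strength φR_n = 0.75 × 703 = 527 kN.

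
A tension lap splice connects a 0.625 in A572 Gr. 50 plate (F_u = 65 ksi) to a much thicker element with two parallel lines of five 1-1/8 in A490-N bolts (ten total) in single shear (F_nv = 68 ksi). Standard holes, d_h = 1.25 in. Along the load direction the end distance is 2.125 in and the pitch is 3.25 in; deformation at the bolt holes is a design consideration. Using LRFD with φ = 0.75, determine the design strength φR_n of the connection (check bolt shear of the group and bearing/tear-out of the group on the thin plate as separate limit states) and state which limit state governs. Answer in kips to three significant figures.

Bolt shear: A_b = π·1.125²/4 = 0.994 in²; R_n = 68 × 0.994 × 10 × 1 = 675.9 kips → 0.75 × 675.9 = 507 kips.
Bearing (1.2 l_c t F_u ≤ 2.4 d t F_u): upper limit = 2.4·1.125·0.625·65 = 109.7 kips.
  Edge l_c = 2.125 − 1.25/2 = 1.5 → r_n = 73.12 kips; interior l_c = 3.25 − 1.25 = 2 → r_n = 97.5 kips.
  R_n,bearing = 2·73.12 + 8·97.5 = 926.2 kips → 0.75 × 926.2 = 695 kips.
Bolt shear governs: 507 kips.

507 kips (bolt shear governs)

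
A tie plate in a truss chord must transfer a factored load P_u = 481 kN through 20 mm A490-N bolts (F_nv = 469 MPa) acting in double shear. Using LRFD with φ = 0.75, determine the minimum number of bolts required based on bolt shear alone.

3 bolts

A_b = π·20²/4 = 314.2 mm².
Per-bolt design strength φR_n = 0.75 × 469 × 314.2 × 2 / 1000 = 221 kN.
n ≥ 481 / 221 = 2.176 → use 3 bolts.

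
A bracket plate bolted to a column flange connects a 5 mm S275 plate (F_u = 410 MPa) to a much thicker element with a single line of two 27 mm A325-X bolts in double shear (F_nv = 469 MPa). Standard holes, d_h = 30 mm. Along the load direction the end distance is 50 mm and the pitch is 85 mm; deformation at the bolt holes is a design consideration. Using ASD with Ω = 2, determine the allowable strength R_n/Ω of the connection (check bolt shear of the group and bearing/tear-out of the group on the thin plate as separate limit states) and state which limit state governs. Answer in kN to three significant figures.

109 kN (bearing governs)

Bolt shear: A_b = π·27²/4 = 572.6 mm²; R_n = 469 × 572.6 × 2 × 2 / 1000 = 1074 kN → 1074 / 2 = 537 kN.
Bearing (1.2 l_c t F_u ≤ 2.4 d t F_u): upper limit = 2.4·27·5·410 / 1000 = 132.8 kN.
  Edge l_c = 50 − 30/2 = 35 → r_n = 86.1 kN; interior l_c = 85 − 30 = 55 → r_n = 132.8 kN.
  R_n,bearing = 1·86.1 + 1·132.8 = 218.9 kN → 218.9 / 2 = 109 kN.
Bearing governs: 109 kN.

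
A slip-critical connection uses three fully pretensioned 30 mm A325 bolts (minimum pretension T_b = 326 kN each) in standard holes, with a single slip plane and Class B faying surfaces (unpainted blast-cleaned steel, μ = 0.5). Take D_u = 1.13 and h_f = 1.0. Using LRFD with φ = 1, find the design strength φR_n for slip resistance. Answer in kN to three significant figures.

553 kN

R_n = μ · D_u · h_f · T_b · n_s · n_b = 0.5 × 1.13 × 1.0 × 326 × 1 × 3 = 552.6 kN.
Design strength φR_n = 1 × 552.6 = 553 kN.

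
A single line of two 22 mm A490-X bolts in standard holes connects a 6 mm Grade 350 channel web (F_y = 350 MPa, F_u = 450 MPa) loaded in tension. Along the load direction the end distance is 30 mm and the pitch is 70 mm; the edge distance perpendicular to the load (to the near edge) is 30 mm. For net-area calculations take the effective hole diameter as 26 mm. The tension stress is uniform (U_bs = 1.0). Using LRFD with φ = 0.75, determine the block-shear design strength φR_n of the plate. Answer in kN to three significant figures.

Shear plane L_v = 30 + 1·70 = 100 mm; A_gv = 100 × 6 = 600 mm².
A_nv = (100 − 1.5·26) × 6 = 366 mm².
A_nt = (30 − 0.5·26) × 6 = 102 mm².
0.6 F_u A_nv = 98.82 kN; 0.6 F_y A_gv = 126 kN → shear rupture governs the shear term.
R_n = 98.82 + 1.0 × 450 × 102 / 1000 = 144.7 kN.
Design strength φR_n = 0.75 × 144.7 = 109 kN.

109 kN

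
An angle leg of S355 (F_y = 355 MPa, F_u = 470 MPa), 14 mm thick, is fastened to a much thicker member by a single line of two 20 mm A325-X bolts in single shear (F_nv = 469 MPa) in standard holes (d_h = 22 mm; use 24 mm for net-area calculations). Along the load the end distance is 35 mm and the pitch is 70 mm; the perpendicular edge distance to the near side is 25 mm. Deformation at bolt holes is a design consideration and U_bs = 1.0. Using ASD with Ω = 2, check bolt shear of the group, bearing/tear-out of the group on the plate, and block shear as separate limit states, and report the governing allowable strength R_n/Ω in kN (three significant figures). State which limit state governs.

147 kN (bolt shear governs)

Bolt shear: A_b = π·20²/4 = 314.2 mm²; R_n = 469 × 314.2 × 2 × 1 / 1000 = 294.7 kN → 294.7 / 2 = 147 kN.
Bearing: edge l_c = 24, r_n = 189.5 kN; interior l_c = 48, r_n = 315.8 kN; R_n = 189.5 + 1·315.8 = 505.3 kN → 253 kN.
Block shear: A_gv = 1470, A_nv = 966, A_nt = 182 mm²; R_n = min(0.6F_uA_nv, 0.6F_yA_gv) + U_bs·F_u·A_nt = 358 kN → 179 kN.
Bolt shear governs: 147 kN.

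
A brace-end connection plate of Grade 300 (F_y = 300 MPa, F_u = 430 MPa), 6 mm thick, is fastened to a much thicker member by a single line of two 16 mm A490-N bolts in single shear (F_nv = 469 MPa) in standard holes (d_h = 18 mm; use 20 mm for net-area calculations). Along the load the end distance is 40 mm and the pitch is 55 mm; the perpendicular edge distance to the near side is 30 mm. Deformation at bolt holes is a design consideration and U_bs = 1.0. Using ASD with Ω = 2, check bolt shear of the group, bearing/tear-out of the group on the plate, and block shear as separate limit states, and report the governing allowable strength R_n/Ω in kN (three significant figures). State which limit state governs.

Bolt shear: A_b = π·16²/4 = 201.1 mm²; R_n = 469 × 201.1 × 2 × 1 / 1000 = 188.6 kN → 188.6 / 2 = 94.3 kN.
Bearing: edge l_c = 31, r_n = 95.98 kN; interior l_c = 37, r_n = 99.07 kN; R_n = 95.98 + 1·99.07 = 195 kN → 97.5 kN.
Block shear: A_gv = 570, A_nv = 390, A_nt = 120 mm²; R_n = min(0.6F_uA_nv, 0.6F_yA_gv) + U_bs·F_u·A_nt = 152.2 kN → 76.1 kN.
Block shear governs: 76.1 kN.

76.1 kN (block shear governs)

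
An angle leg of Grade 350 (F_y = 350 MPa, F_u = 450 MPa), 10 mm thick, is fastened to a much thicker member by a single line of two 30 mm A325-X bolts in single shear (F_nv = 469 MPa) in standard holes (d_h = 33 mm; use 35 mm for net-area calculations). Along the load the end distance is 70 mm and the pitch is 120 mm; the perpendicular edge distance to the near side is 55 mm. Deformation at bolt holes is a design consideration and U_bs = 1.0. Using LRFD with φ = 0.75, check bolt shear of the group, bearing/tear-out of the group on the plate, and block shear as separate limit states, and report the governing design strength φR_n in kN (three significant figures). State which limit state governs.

Bolt shear: A_b = π·30²/4 = 706.9 mm²; R_n = 469 × 706.9 × 2 × 1 / 1000 = 663 kN → 0.75 × 663 = 497 kN.
Bearing: edge l_c = 53.5, r_n = 288.9 kN; interior l_c = 87, r_n = 324 kN; R_n = 288.9 + 1·324 = 612.9 kN → 460 kN.
Block shear: A_gv = 1900, A_nv = 1375, A_nt = 375 mm²; R_n = min(0.6F_uA_nv, 0.6F_yA_gv) + U_bs·F_u·A_nt = 540 kN → 405 kN.
Block shear governs: 405 kN.

405 kN (block shear governs)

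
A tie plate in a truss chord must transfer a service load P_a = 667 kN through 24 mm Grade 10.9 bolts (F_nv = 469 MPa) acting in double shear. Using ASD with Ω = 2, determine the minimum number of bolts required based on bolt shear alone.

4 bolts

A_b = π·24²/4 = 452.4 mm².
Per-bolt allowable strength R_n/Ω = 469 × 452.4 × 2 / 1000 / 2 = 212.2 kN.
n ≥ 667 / 212.2 = 3.144 → use 4 bolts.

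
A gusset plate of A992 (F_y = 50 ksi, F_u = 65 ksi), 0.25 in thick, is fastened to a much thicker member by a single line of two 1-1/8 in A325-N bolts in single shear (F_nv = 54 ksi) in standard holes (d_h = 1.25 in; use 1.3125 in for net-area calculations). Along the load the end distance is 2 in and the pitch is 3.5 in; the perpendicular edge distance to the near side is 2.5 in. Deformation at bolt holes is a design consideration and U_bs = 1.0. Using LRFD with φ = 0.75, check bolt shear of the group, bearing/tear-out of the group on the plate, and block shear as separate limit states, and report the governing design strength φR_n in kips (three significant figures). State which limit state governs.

48.3 kips (block shear governs)

Bolt shear: A_b = π·1.125²/4 = 0.994 in²; R_n = 54 × 0.994 × 2 × 1 = 107.4 kips → 0.75 × 107.4 = 80.5 kips.
Bearing: edge l_c = 1.375, r_n = 26.81 kips; interior l_c = 2.25, r_n = 43.87 kips; R_n = 26.81 + 1·43.87 = 70.69 kips → 53 kips.
Block shear: A_gv = 1.375, A_nv = 0.8828, A_nt = 0.4609 in²; R_n = min(0.6F_uA_nv, 0.6F_yA_gv) + U_bs·F_u·A_nt = 64.39 kips → 48.3 kips.
Block shear governs: 48.3 kips.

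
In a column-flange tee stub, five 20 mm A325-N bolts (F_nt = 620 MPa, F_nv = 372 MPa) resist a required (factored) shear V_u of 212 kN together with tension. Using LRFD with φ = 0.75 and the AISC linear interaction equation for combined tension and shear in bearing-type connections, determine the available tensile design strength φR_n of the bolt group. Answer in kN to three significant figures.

596 kN

A_b = π·20²/4 = 314.2 mm²; f_rv = 212 × 1000 / (5 × 314.2) = 135 MPa.
F'_nt = 1.3 F_nt − (F_nt / φF_nv) f_rv = 1.3·620 − (620/(0.75·372))·135 = 506.1 MPa, capped at F_nt → F'_nt = 506.1 MPa.
R_n = F'_nt · A_b · n = 506.1 × 314.2 × 5 / 1000 = 795 kN.
Design strength φR_n = 0.75 × 795 = 596 kN.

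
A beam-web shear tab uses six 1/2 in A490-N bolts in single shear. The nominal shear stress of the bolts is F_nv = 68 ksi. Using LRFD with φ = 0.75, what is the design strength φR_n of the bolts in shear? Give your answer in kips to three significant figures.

60.1 kips

A_b = π × 0.5² / 4 = 0.1963 in².
R_n = F_nv · A_b · n · n_s = 68 × 0.1963 × 6 × 1 = 80.11 kips.
Design strength φR_n = 0.75 × 80.11 = 60.1 kips.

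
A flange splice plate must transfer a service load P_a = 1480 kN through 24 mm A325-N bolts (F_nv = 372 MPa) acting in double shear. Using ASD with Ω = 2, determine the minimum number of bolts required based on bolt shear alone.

A_b = π·24²/4 = 452.4 mm².
Per-bolt allowable strength R_n/Ω = 372 × 452.4 × 2 / 1000 / 2 = 168.3 kN.
n ≥ 1480 / 168.3 = 8.794 → use 9 bolts.

9 bolts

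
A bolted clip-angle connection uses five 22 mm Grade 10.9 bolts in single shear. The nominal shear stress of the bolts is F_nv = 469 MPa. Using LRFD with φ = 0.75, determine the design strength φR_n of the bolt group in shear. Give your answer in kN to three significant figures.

669 kN

A_b = π × 22² / 4 = 380.1 mm².
R_n = F_nv · A_b · n · n_s = 469 × 380.1 × 5 × 1 / 1000 = 891.4 kN.
Design strength φR_n = 0.75 × 891.4 = 669 kN.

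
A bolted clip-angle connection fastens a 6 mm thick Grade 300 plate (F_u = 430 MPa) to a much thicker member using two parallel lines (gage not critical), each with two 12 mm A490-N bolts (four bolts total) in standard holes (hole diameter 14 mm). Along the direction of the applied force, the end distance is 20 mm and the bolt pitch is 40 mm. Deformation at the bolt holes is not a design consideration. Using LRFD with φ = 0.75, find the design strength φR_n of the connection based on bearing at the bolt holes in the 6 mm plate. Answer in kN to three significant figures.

215 kN

Per bolt r_n = 1.5 l_c t F_u ≤ 3.0 d t F_u; upper limit = 3.0 × 12 × 6 × 430 / 1000 = 92.88 kN.
Edge bolt: l_c = 20 − 14/2 = 13 mm → 1.5 × 13 × 6 × 430 / 1000 = 50.31 → r_n = 50.31 kN.
Interior bolts: l_c = 40 − 14 = 26 mm → 1.5 × 26 × 6 × 430 / 1000 = 100.6 → r_n = 92.88 kN.
R_n = 2 × 50.31 + 2 × 92.88 = 286.4 kN.
Design strength φR_n = 0.75 × 286.4 = 215 kN.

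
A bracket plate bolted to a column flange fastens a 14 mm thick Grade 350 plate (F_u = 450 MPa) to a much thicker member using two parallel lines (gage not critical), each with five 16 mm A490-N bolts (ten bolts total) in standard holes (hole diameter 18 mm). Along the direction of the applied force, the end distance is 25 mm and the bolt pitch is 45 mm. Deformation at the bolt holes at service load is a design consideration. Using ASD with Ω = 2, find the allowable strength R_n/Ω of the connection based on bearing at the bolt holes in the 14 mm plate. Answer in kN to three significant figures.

Per bolt r_n = 1.2 l_c t F_u ≤ 2.4 d t F_u; upper limit = 2.4 × 16 × 14 × 450 / 1000 = 241.9 kN.
Edge bolt: l_c = 25 − 18/2 = 16 mm → 1.2 × 16 × 14 × 450 / 1000 = 121 → r_n = 121 kN.
Interior bolts: l_c = 45 − 18 = 27 mm → 1.2 × 27 × 14 × 450 / 1000 = 204.1 → r_n = 204.1 kN.
R_n = 2 × 121 + 8 × 204.1 = 1875 kN.
Allowable strength R_n/Ω = 1875 / 2 = 937 kN.

937 kN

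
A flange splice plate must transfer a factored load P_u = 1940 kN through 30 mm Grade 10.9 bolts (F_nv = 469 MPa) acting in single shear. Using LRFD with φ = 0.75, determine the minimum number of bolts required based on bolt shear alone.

A_b = π·30²/4 = 706.9 mm².
Per-bolt design strength φR_n = 0.75 × 469 × 706.9 × 1 / 1000 = 248.6 kN.
n ≥ 1940 / 248.6 = 7.803 → use 8 bolts.

8 bolts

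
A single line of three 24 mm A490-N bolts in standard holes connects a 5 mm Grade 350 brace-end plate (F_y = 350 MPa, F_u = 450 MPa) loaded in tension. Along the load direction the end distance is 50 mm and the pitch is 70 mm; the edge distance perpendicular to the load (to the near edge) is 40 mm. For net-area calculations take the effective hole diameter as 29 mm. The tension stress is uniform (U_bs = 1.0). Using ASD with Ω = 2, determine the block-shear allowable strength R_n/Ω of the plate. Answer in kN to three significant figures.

108 kN

Shear plane L_v = 50 + 2·70 = 190 mm; A_gv = 190 × 5 = 950 mm².
A_nv = (190 − 2.5·29) × 5 = 587.5 mm².
A_nt = (40 − 0.5·29) × 5 = 127.5 mm².
0.6 F_u A_nv = 158.6 kN; 0.6 F_y A_gv = 199.5 kN → shear rupture governs the shear term.
R_n = 158.6 + 1.0 × 450 × 127.5 / 1000 = 216 kN.
Allowable strength R_n/Ω = 216 / 2 = 108 kN.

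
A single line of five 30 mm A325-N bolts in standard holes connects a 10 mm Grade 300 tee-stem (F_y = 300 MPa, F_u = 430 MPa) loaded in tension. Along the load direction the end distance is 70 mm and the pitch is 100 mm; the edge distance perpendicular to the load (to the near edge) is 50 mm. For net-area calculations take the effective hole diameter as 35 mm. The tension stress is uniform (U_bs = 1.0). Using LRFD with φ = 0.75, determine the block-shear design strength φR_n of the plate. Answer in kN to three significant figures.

710 kN

Shear plane L_v = 70 + 4·100 = 470 mm; A_gv = 470 × 10 = 4700 mm².
A_nv = (470 − 4.5·35) × 10 = 3125 mm².
A_nt = (50 − 0.5·35) × 10 = 325 mm².
0.6 F_u A_nv = 806.2 kN; 0.6 F_y A_gv = 846 kN → shear rupture governs the shear term.
R_n = 806.2 + 1.0 × 430 × 325 / 1000 = 946 kN.
Design strength φR_n = 0.75 × 946 = 710 kN.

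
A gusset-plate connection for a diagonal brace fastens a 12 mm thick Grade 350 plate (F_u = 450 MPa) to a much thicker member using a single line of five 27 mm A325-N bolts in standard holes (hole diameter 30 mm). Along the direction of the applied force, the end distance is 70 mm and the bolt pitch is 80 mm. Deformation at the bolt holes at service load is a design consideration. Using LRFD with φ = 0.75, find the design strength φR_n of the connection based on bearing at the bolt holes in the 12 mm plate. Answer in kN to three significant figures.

1230 kN

Per bolt r_n = 1.2 l_c t F_u ≤ 2.4 d t F_u; upper limit = 2.4 × 27 × 12 × 450 / 1000 = 349.9 kN.
Edge bolt: l_c = 70 − 30/2 = 55 mm → 1.2 × 55 × 12 × 450 / 1000 = 356.4 → r_n = 349.9 kN.
Interior bolts: l_c = 80 − 30 = 50 mm → 1.2 × 50 × 12 × 450 / 1000 = 324 → r_n = 324 kN.
R_n = 1 × 349.9 + 4 × 324 = 1646 kN.
Design strength φR_n = 0.75 × 1646 = 1230 kN.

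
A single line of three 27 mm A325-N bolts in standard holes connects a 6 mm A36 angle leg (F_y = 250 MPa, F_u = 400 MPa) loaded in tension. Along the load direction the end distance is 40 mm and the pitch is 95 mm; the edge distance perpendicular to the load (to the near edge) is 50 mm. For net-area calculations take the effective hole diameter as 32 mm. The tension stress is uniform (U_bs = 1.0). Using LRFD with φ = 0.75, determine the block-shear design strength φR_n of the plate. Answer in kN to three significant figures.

216 kN

Shear plane L_v = 40 + 2·95 = 230 mm; A_gv = 230 × 6 = 1380 mm².
A_nv = (230 − 2.5·32) × 6 = 900 mm².
A_nt = (50 − 0.5·32) × 6 = 204 mm².
0.6 F_u A_nv = 216 kN; 0.6 F_y A_gv = 207 kN → shear yielding governs the shear term.
R_n = 207 + 1.0 × 400 × 204 / 1000 = 288.6 kN.
Design strength φR_n = 0.75 × 288.6 = 216 kN.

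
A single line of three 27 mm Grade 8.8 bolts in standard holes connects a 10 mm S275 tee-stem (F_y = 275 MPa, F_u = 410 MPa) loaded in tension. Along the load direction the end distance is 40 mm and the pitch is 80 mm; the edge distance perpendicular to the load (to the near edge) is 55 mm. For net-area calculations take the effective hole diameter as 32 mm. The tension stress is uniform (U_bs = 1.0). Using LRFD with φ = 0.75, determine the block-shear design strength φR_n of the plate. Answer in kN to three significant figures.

Shear plane L_v = 40 + 2·80 = 200 mm; A_gv = 200 × 10 = 2000 mm².
A_nv = (200 − 2.5·32) × 10 = 1200 mm².
A_nt = (55 − 0.5·32) × 10 = 390 mm².
0.6 F_u A_nv = 295.2 kN; 0.6 F_y A_gv = 330 kN → shear rupture governs the shear term.
R_n = 295.2 + 1.0 × 410 × 390 / 1000 = 455.1 kN.
Design strength φR_n = 0.75 × 455.1 = 341 kN.

341 kN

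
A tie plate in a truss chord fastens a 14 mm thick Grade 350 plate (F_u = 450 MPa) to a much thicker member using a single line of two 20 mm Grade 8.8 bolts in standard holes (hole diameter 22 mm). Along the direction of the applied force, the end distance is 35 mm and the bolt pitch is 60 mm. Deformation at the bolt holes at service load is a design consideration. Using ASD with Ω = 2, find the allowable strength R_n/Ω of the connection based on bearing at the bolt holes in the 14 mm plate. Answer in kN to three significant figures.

234 kN

Per bolt r_n = 1.2 l_c t F_u ≤ 2.4 d t F_u; upper limit = 2.4 × 20 × 14 × 450 / 1000 = 302.4 kN.
Edge bolt: l_c = 35 − 22/2 = 24 mm → 1.2 × 24 × 14 × 450 / 1000 = 181.4 → r_n = 181.4 kN.
Interior bolts: l_c = 60 − 22 = 38 mm → 1.2 × 38 × 14 × 450 / 1000 = 287.3 → r_n = 287.3 kN.
R_n = 1 × 181.4 + 1 × 287.3 = 468.7 kN.
Allowable strength R_n/Ω = 468.7 / 2 = 234 kN.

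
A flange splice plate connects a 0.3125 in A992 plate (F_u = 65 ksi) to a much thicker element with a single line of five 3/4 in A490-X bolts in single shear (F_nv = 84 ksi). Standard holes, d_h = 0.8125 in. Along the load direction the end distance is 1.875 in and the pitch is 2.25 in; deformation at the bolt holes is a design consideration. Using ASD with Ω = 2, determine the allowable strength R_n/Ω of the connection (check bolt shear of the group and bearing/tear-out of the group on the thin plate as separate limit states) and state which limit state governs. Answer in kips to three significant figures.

Bolt shear: A_b = π·0.75²/4 = 0.4418 in²; R_n = 84 × 0.4418 × 5 × 1 = 185.6 kips → 185.6 / 2 = 92.8 kips.
Bearing (1.2 l_c t F_u ≤ 2.4 d t F_u): upper limit = 2.4·0.75·0.3125·65 = 36.56 kips.
  Edge l_c = 1.875 − 0.8125/2 = 1.469 → r_n = 35.8 kips; interior l_c = 2.25 − 0.8125 = 1.438 → r_n = 35.04 kips.
  R_n,bearing = 1·35.8 + 4·35.04 = 176 kips → 176 / 2 = 88 kips.
Bearing governs: 88 kips.

88 kips (bearing governs)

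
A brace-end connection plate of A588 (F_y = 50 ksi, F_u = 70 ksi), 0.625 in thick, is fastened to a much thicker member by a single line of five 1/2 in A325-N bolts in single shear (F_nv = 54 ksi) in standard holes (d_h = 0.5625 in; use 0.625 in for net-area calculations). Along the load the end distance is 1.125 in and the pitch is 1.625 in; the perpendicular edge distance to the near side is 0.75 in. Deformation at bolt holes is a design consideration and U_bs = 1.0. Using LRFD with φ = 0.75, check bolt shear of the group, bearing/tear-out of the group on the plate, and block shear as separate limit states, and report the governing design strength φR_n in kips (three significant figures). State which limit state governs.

Bolt shear: A_b = π·0.5²/4 = 0.1963 in²; R_n = 54 × 0.1963 × 5 × 1 = 53.01 kips → 0.75 × 53.01 = 39.8 kips.
Bearing: edge l_c = 0.8438, r_n = 44.3 kips; interior l_c = 1.062, r_n = 52.5 kips; R_n = 44.3 + 4·52.5 = 254.3 kips → 191 kips.
Block shear: A_gv = 4.766, A_nv = 3.008, A_nt = 0.2734 in²; R_n = min(0.6F_uA_nv, 0.6F_yA_gv) + U_bs·F_u·A_nt = 145.5 kips → 109 kips.
Bolt shear governs: 39.8 kips.

39.8 kips (bolt shear governs)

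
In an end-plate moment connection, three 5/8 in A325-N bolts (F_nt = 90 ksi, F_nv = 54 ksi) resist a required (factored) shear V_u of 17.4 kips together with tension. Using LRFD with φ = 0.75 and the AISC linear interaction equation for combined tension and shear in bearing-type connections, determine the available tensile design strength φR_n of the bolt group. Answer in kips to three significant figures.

51.8 kips

A_b = π·0.625²/4 = 0.3068 in²; f_rv = 17.4 / (3 × 0.3068) = 18.91 ksi.
F'_nt = 1.3 F_nt − (F_nt / φF_nv) f_rv = 1.3·90 − (90/(0.75·54))·18.91 = 74.99 ksi, capped at F_nt → F'_nt = 74.99 ksi.
R_n = F'_nt · A_b · n = 74.99 × 0.3068 × 3 = 69.02 kips.
Design strength φR_n = 0.75 × 69.02 = 51.8 kips.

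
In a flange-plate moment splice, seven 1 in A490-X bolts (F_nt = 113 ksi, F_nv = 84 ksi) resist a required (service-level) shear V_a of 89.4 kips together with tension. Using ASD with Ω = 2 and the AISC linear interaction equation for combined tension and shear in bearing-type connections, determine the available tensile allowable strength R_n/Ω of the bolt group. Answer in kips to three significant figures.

284 kips

A_b = π·1²/4 = 0.7854 in²; f_rv = 89.4 / (7 × 0.7854) = 16.26 ksi.
F'_nt = 1.3 F_nt − (Ω F_nt / F_nv) f_rv = 1.3·113 − (2·113/84)·16.26 = 103.1 ksi, capped at F_nt → F'_nt = 103.1 ksi.
R_n = F'_nt · A_b · n = 103.1 × 0.7854 × 7 = 567.1 kips.
Allowable strength R_n/Ω = 567.1 / 2 = 284 kips.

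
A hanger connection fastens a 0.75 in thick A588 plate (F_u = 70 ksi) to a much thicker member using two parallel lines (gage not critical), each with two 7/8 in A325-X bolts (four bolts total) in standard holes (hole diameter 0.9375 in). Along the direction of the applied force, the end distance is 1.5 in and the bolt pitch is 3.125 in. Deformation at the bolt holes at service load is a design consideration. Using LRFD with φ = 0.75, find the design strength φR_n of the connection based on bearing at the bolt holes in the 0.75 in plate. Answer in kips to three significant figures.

Per bolt r_n = 1.2 l_c t F_u ≤ 2.4 d t F_u; upper limit = 2.4 × 0.875 × 0.75 × 70 = 110.3 kips.
Edge bolt: l_c = 1.5 − 0.9375/2 = 1.031 in → 1.2 × 1.031 × 0.75 × 70 = 64.97 → r_n = 64.97 kips.
Interior bolts: l_c = 3.125 − 0.9375 = 2.188 in → 1.2 × 2.188 × 0.75 × 70 = 137.8 → r_n = 110.3 kips.
R_n = 2 × 64.97 + 2 × 110.3 = 350.4 kips.
Design strength φR_n = 0.75 × 350.4 = 263 kips.

263 kips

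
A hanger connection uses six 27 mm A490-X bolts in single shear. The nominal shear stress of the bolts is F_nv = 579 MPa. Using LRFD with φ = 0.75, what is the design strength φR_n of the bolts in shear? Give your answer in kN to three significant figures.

1490 kN

A_b = π × 27² / 4 = 572.6 mm².
R_n = F_nv · A_b · n · n_s = 579 × 572.6 × 6 × 1 / 1000 = 1989 kN.
Design strength φR_n = 0.75 × 1989 = 1490 kN.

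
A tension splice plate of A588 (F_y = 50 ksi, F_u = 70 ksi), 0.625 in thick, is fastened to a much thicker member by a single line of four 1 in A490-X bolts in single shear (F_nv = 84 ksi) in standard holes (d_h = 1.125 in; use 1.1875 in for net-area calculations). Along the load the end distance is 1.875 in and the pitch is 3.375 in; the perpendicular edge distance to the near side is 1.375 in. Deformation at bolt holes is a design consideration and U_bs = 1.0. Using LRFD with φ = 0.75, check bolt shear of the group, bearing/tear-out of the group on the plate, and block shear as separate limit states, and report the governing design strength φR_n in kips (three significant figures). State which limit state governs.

180 kips (block shear governs)

Bolt shear: A_b = π·1²/4 = 0.7854 in²; R_n = 84 × 0.7854 × 4 × 1 = 263.9 kips → 0.75 × 263.9 = 198 kips.
Bearing: edge l_c = 1.312, r_n = 68.91 kips; interior l_c = 2.25, r_n = 105 kips; R_n = 68.91 + 3·105 = 383.9 kips → 288 kips.
Block shear: A_gv = 7.5, A_nv = 4.902, A_nt = 0.4883 in²; R_n = min(0.6F_uA_nv, 0.6F_yA_gv) + U_bs·F_u·A_nt = 240.1 kips → 180 kips.
Block shear governs: 180 kips.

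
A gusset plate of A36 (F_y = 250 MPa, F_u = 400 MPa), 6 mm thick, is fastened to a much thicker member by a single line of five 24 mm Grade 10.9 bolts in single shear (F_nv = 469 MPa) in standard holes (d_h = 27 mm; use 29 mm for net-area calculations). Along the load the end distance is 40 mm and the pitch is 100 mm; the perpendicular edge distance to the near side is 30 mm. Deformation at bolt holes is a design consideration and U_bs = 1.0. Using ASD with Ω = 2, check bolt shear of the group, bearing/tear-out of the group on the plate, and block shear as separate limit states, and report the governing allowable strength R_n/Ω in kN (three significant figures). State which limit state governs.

Bolt shear: A_b = π·24²/4 = 452.4 mm²; R_n = 469 × 452.4 × 5 × 1 / 1000 = 1061 kN → 1061 / 2 = 530 kN.
Bearing: edge l_c = 26.5, r_n = 76.32 kN; interior l_c = 73, r_n = 138.2 kN; R_n = 76.32 + 4·138.2 = 629.3 kN → 315 kN.
Block shear: A_gv = 2640, A_nv = 1857, A_nt = 93 mm²; R_n = min(0.6F_uA_nv, 0.6F_yA_gv) + U_bs·F_u·A_nt = 433.2 kN → 217 kN.
Block shear governs: 217 kN.

217 kN (block shear governs)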